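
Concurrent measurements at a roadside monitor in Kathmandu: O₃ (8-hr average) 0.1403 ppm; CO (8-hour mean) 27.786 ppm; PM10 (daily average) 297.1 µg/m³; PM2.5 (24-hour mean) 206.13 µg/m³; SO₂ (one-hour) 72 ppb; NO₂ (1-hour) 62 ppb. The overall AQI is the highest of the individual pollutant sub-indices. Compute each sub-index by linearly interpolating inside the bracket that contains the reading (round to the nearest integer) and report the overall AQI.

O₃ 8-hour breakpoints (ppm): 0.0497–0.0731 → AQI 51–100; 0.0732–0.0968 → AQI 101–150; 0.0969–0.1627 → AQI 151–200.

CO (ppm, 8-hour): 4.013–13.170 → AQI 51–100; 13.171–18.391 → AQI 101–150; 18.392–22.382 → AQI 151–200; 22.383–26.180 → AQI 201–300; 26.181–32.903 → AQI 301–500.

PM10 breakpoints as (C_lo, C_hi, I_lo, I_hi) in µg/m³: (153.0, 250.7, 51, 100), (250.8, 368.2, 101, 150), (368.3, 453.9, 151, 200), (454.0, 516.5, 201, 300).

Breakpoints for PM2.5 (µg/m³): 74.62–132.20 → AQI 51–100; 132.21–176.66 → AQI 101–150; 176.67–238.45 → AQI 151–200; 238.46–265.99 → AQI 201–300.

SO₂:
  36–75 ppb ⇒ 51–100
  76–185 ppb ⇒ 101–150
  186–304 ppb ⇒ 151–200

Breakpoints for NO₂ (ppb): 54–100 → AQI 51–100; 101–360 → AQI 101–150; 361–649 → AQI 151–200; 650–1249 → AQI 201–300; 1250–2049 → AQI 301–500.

O₃: 0.1403 lies in 0.0969–0.1627, so I_lo=151, I_hi=200, C_lo=0.0969, C_hi=0.1627.
(200−151)/(0.1627−0.0969) × (0.1403−0.0969) + 151 = 49/0.0658 × 0.0434 + 151 ≈ 183.32 → 183.
CO: row 26.181–32.903 (AQI 301–500). (500−301)·(27.786−26.181)/(32.903−26.181) + 301 = 199·1.605/6.722 + 301 ≈ 348.51 → 349.
PM10: row 250.8–368.2 (AQI 101–150). (150−101)·(297.1−250.8)/(368.2−250.8) + 101 = 49·46.3/117.4 + 101 ≈ 120.32 → 120.
PM2.5 206.13: bracket 176.67–238.45 → index 151–200; slope 49/61.78, offset 29.46.
AQI = 151 + 49/61.78·29.46 ≈ 174.37 ⇒ 174.
SO₂ 72: bracket 36–75 → index 51–100; slope 49/39, offset 36.
AQI = 51 + 49/39·36 ≈ 96.23 ⇒ 96.
NO₂: 62 lies in 54–100, so I_lo=51, I_hi=100, C_lo=54, C_hi=100.
(100−51)/(100−54) × (62−54) + 51 = 49/46 × 8 + 51 ≈ 59.52 → 60.
Sub-indices: O₃→183, CO→349, PM10→120, PM2.5→174, SO₂→96, NO₂→60. Overall AQI = max = 349; dominant pollutant is CO.
AQI 349: Hazardous.

349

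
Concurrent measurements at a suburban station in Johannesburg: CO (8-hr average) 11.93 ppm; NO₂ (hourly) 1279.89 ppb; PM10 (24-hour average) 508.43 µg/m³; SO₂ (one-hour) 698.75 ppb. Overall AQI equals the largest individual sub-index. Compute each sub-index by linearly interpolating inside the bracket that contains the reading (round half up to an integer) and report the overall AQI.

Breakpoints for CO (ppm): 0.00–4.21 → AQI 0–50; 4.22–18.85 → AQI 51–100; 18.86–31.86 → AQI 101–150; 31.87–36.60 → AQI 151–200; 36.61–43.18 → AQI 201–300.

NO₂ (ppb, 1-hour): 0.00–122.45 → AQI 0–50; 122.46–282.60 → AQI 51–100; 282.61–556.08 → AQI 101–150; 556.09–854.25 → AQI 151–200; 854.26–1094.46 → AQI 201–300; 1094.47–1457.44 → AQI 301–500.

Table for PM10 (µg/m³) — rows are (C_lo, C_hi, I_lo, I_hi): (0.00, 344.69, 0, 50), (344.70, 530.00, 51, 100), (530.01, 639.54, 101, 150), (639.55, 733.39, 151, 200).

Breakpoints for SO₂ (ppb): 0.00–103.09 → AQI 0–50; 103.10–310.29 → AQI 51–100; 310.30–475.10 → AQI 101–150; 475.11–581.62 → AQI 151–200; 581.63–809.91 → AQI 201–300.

403

CO: 11.93 lies in 4.22–18.85, so I_lo=51, I_hi=100, C_lo=4.22, C_hi=18.85.
(100−51)/(18.85−4.22) × (11.93−4.22) + 51 = 49/14.63 × 7.71 + 51 ≈ 76.82 → 77.
NO₂: 1279.89 ∈ [1094.47, 1457.44] ↔ index [301, 500].
301 + (1279.89−1094.47)·(500−301)/(1457.44−1094.47) = 301 + 185.42·199/362.97 ≈ 402.66, so AQI = 403.
PM10 508.43: bracket 344.70–530.00 → index 51–100; slope 49/185.30, offset 163.73.
AQI = 51 + 49/185.30·163.73 ≈ 94.30 ⇒ 94.
SO₂ 698.75: bracket 581.63–809.91 → index 201–300; slope 99/228.28, offset 117.12.
AQI = 201 + 99/228.28·117.12 ≈ 251.79 ⇒ 252.
Sub-indices: CO→77, NO₂→403, PM10→94, SO₂→252. Overall AQI = max = 403; dominant pollutant is NO₂.
AQI 403: Hazardous.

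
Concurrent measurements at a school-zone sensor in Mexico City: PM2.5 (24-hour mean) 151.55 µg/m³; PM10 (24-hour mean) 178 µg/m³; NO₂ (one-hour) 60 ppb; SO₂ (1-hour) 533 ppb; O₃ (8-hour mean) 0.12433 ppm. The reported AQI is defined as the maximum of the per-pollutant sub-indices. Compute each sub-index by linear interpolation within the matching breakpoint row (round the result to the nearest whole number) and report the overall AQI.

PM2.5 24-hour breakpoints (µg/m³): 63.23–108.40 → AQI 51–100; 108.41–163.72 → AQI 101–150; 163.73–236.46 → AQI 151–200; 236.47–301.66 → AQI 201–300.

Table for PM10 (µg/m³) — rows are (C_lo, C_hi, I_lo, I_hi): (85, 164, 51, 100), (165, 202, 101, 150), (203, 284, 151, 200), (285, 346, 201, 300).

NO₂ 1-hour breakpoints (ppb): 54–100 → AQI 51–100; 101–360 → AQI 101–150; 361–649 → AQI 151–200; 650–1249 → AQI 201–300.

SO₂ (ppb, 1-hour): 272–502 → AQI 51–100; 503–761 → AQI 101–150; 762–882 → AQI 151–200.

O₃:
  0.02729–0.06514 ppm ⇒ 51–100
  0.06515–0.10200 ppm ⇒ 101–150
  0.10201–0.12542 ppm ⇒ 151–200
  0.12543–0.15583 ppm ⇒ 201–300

198

PM2.5 151.55: bracket 108.41–163.72 → index 101–150; slope 49/55.31, offset 43.14.
AQI = 101 + 49/55.31·43.14 ≈ 139.22 ⇒ 139.
PM10 178: bracket 165–202 → index 101–150; slope 49/37, offset 13.
AQI = 101 + 49/37·13 ≈ 118.22 ⇒ 118.
NO₂: 60 ∈ [54, 100] ↔ index [51, 100].
51 + (60−54)·(100−51)/(100−54) = 51 + 6·49/46 ≈ 57.39, so AQI = 57.
SO₂: 533 lies in 503–761, so I_lo=101, I_hi=150, C_lo=503, C_hi=761.
(150−101)/(761−503) × (533−503) + 101 = 49/258 × 30 + 101 ≈ 106.70 → 107.
O₃: 0.12433 ∈ [0.10201, 0.12542] ↔ index [151, 200].
151 + (0.12433−0.10201)·(200−151)/(0.12542−0.10201) = 151 + 0.02232·49/0.02341 ≈ 197.72, so AQI = 198.
Sub-indices: PM2.5→139, PM10→118, NO₂→57, SO₂→107, O₃→198. Overall AQI = max = 198; dominant pollutant is O₃.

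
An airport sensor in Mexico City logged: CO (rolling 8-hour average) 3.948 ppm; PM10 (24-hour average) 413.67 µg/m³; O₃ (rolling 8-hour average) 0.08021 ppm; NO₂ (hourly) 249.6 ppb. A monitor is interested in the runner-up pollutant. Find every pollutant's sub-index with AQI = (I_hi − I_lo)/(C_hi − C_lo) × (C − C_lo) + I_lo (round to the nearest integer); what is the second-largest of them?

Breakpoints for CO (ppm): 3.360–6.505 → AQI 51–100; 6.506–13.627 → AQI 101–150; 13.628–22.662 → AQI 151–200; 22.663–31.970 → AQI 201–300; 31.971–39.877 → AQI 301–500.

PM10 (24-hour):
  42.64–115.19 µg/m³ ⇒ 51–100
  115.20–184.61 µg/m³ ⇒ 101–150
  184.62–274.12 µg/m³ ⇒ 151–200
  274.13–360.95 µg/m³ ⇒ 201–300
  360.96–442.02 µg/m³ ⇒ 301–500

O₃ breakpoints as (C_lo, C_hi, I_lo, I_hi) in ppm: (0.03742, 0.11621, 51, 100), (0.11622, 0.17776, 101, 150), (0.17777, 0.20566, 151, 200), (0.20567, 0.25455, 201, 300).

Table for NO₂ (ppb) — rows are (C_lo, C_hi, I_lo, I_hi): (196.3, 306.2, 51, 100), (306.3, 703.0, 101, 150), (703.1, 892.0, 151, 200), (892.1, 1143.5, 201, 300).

78

CO: 3.948 lies in 3.360–6.505, so I_lo=51, I_hi=100, C_lo=3.360, C_hi=6.505.
(100−51)/(6.505−3.360) × (3.948−3.360) + 51 = 49/3.145 × 0.588 + 51 ≈ 60.16 → 60.
PM10: 413.67 lies in 360.96–442.02, so I_lo=301, I_hi=500, C_lo=360.96, C_hi=442.02.
(500−301)/(442.02−360.96) × (413.67−360.96) + 301 = 199/81.06 × 52.71 + 301 ≈ 430.40 → 430.
O₃ 0.08021: bracket 0.03742–0.11621 → index 51–100; slope 49/0.07879, offset 0.04279.
AQI = 51 + 49/0.07879·0.04279 ≈ 77.61 ⇒ 78.
NO₂ 249.6: bracket 196.3–306.2 → index 51–100; slope 49/109.9, offset 53.3.
AQI = 51 + 49/109.9·53.3 ≈ 74.76 ⇒ 75.
Sub-indices: CO→60, PM10→430, O₃→78, NO₂→75. Ranked high→low: 430, 78, 75, 60. Second-highest sub-index = 78.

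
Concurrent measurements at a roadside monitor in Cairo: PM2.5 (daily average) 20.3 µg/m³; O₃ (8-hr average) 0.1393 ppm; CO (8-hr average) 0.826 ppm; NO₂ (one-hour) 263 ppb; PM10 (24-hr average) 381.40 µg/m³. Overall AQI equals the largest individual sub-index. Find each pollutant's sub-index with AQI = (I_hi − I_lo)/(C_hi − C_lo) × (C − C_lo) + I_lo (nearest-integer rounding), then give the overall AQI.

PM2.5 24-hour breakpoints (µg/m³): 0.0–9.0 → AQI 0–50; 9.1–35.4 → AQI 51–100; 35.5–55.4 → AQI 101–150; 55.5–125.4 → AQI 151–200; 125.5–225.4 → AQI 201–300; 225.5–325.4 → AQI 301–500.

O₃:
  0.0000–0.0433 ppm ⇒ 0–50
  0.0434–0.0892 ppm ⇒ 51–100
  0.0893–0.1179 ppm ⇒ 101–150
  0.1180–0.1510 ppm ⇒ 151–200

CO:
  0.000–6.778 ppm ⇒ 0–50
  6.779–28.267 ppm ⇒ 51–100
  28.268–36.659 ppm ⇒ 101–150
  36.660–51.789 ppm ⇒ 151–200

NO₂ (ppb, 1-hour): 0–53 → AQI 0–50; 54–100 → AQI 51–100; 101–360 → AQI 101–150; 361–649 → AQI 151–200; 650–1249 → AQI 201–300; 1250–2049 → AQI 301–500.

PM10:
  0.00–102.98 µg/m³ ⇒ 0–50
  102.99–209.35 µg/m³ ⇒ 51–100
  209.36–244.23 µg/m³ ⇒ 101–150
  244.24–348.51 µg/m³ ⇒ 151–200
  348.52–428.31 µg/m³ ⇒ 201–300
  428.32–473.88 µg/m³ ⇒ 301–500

PM2.5: row 9.1–35.4 (AQI 51–100). (100−51)·(20.3−9.1)/(35.4−9.1) + 51 = 49·11.2/26.3 + 51 ≈ 71.87 → 72.
O₃: 0.1393 lies in 0.1180–0.1510, so I_lo=151, I_hi=200, C_lo=0.1180, C_hi=0.1510.
(200−151)/(0.1510−0.1180) × (0.1393−0.1180) + 151 = 49/0.0330 × 0.0213 + 151 ≈ 182.63 → 183.
CO 0.826: bracket 0.000–6.778 → index 0–50; slope 50/6.778, offset 0.826.
AQI = 0 + 50/6.778·0.826 ≈ 6.09 ⇒ 6.
NO₂: row 101–360 (AQI 101–150). (150−101)·(263−101)/(360−101) + 101 = 49·162/259 + 101 ≈ 131.65 → 132.
PM10: 381.40 lies in 348.52–428.31, so I_lo=201, I_hi=300, C_lo=348.52, C_hi=428.31.
(300−201)/(428.31−348.52) × (381.40−348.52) + 201 = 99/79.79 × 32.88 + 201 ≈ 241.80 → 242.
Sub-indices: PM2.5→72, O₃→183, CO→6, NO₂→132, PM10→242. Overall AQI = max = 242; dominant pollutant is PM10.

242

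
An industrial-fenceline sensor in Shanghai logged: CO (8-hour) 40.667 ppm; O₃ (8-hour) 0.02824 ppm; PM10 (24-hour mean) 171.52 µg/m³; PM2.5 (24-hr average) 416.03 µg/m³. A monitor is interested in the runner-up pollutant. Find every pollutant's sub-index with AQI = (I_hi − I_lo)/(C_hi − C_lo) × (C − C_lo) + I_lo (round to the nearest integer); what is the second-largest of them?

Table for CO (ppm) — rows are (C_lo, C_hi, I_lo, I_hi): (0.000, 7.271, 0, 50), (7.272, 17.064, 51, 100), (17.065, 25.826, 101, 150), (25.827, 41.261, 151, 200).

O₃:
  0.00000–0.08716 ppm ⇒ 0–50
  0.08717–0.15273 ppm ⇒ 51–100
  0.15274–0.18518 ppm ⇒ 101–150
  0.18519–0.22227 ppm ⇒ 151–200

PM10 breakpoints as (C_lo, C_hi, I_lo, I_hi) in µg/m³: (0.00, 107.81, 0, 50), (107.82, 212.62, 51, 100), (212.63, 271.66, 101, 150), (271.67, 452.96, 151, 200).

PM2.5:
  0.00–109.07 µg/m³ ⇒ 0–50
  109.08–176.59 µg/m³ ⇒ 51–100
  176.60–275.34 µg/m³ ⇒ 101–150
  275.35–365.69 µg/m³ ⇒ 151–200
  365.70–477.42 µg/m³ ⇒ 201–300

CO: row 25.827–41.261 (AQI 151–200). (200−151)·(40.667−25.827)/(41.261−25.827) + 151 = 49·14.840/15.434 + 151 ≈ 198.11 → 198.
O₃ 0.02824: bracket 0.00000–0.08716 → index 0–50; slope 50/0.08716, offset 0.02824.
AQI = 0 + 50/0.08716·0.02824 ≈ 16.20 ⇒ 16.
PM10: 171.52 ∈ [107.82, 212.62] ↔ index [51, 100].
51 + (171.52−107.82)·(100−51)/(212.62−107.82) = 51 + 63.70·49/104.80 ≈ 80.78, so AQI = 81.
PM2.5: row 365.70–477.42 (AQI 201–300). (300−201)·(416.03−365.70)/(477.42−365.70) + 201 = 99·50.33/111.72 + 201 ≈ 245.60 → 246.
Sub-indices: CO→198, O₃→16, PM10→81, PM2.5→246. Ranked high→low: 246, 198, 81, 16. Second-highest sub-index = 198.

198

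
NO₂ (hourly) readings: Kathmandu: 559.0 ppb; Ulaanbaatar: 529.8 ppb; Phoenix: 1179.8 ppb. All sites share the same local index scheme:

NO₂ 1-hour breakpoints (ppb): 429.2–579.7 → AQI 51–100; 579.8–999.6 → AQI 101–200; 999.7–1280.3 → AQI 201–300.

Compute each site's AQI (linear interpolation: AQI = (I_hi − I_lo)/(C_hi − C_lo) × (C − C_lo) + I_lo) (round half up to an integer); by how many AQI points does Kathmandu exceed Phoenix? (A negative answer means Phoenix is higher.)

Kathmandu: 559.0 ∈ [429.2, 579.7] ↔ index [51, 100].
51 + (559.0−429.2)·(100−51)/(579.7−429.2) = 51 + 129.8·49/150.5 ≈ 93.26, so AQI = 93.
Ulaanbaatar: 529.8 lies in 429.2–579.7, so I_lo=51, I_hi=100, C_lo=429.2, C_hi=579.7.
(100−51)/(579.7−429.2) × (529.8−429.2) + 51 = 49/150.5 × 100.6 + 51 ≈ 83.75 → 84.
Phoenix 1179.8: bracket 999.7–1280.3 → index 201–300; slope 99/280.6, offset 180.1.
AQI = 201 + 99/280.6·180.1 ≈ 264.54 ⇒ 265.
AQIs: Kathmandu=93, Ulaanbaatar=84, Phoenix=265. Kathmandu (93) − Phoenix (265) = -172.

-172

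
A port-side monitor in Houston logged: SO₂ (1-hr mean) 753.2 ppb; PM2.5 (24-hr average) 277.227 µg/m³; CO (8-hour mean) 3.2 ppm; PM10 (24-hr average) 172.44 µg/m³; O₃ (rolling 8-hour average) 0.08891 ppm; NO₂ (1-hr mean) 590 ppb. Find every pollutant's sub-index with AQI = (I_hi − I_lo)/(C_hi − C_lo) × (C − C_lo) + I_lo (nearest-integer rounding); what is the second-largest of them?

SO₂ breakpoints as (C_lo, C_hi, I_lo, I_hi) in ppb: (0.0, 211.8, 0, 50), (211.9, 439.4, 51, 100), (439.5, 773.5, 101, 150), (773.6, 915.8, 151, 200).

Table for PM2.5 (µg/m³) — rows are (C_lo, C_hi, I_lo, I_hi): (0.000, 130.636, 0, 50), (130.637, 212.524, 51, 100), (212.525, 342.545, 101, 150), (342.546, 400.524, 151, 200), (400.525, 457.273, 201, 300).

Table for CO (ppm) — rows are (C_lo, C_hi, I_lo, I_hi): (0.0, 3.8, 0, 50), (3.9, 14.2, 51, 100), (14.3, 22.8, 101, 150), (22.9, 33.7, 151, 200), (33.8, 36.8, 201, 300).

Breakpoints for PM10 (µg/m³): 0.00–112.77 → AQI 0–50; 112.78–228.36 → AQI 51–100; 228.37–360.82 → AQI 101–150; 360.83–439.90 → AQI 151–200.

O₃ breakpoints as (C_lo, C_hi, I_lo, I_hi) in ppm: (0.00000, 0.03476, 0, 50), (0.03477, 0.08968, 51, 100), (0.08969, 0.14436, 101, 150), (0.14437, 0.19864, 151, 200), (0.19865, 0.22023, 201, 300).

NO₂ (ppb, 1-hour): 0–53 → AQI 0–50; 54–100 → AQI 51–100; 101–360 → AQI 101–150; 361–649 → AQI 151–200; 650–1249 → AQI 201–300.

SO₂: 753.2 lies in 439.5–773.5, so I_lo=101, I_hi=150, C_lo=439.5, C_hi=773.5.
(150−101)/(773.5−439.5) × (753.2−439.5) + 101 = 49/334.0 × 313.7 + 101 ≈ 147.02 → 147.
PM2.5: row 212.525–342.545 (AQI 101–150). (150−101)·(277.227−212.525)/(342.545−212.525) + 101 = 49·64.702/130.020 + 101 ≈ 125.38 → 125.
CO: 3.2 lies in 0.0–3.8, so I_lo=0, I_hi=50, C_lo=0.0, C_hi=3.8.
(50−0)/(3.8−0.0) × (3.2−0.0) + 0 = 50/3.8 × 3.2 + 0 ≈ 42.11 → 42.
PM10: 172.44 ∈ [112.78, 228.36] ↔ index [51, 100].
51 + (172.44−112.78)·(100−51)/(228.36−112.78) = 51 + 59.66·49/115.58 ≈ 76.29, so AQI = 76.
O₃: 0.08891 lies in 0.03477–0.08968, so I_lo=51, I_hi=100, C_lo=0.03477, C_hi=0.08968.
(100−51)/(0.08968−0.03477) × (0.08891−0.03477) + 51 = 49/0.05491 × 0.05414 + 51 ≈ 99.31 → 99.
NO₂: 590 lies in 361–649, so I_lo=151, I_hi=200, C_lo=361, C_hi=649.
(200−151)/(649−361) × (590−361) + 151 = 49/288 × 229 + 151 ≈ 189.96 → 190.
Sub-indices: SO₂→147, PM2.5→125, CO→42, PM10→76, O₃→99, NO₂→190. Ranked high→low: 190, 147, 125, 99, 76, 42. Second-highest sub-index = 147.

147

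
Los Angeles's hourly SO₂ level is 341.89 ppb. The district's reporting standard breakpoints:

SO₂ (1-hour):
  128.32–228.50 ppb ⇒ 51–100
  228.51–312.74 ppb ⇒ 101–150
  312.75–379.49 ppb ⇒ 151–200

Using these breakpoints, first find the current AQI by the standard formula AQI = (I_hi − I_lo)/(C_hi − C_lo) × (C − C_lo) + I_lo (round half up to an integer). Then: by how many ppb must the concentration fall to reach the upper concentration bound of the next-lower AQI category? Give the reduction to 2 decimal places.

SO₂: 341.89 lies in 312.75–379.49, so I_lo=151, I_hi=200, C_lo=312.75, C_hi=379.49.
(200−151)/(379.49−312.75) × (341.89−312.75) + 151 = 49/66.74 × 29.14 + 151 ≈ 172.39 → 172.
Current AQI 172 is in the Unhealthy range (151–200). The next-lower category tops out at AQI 150, whose upper concentration bound is 312.74 ppb.
Reduction needed = 341.89 − 312.74 = 29.15 ppb.

29.15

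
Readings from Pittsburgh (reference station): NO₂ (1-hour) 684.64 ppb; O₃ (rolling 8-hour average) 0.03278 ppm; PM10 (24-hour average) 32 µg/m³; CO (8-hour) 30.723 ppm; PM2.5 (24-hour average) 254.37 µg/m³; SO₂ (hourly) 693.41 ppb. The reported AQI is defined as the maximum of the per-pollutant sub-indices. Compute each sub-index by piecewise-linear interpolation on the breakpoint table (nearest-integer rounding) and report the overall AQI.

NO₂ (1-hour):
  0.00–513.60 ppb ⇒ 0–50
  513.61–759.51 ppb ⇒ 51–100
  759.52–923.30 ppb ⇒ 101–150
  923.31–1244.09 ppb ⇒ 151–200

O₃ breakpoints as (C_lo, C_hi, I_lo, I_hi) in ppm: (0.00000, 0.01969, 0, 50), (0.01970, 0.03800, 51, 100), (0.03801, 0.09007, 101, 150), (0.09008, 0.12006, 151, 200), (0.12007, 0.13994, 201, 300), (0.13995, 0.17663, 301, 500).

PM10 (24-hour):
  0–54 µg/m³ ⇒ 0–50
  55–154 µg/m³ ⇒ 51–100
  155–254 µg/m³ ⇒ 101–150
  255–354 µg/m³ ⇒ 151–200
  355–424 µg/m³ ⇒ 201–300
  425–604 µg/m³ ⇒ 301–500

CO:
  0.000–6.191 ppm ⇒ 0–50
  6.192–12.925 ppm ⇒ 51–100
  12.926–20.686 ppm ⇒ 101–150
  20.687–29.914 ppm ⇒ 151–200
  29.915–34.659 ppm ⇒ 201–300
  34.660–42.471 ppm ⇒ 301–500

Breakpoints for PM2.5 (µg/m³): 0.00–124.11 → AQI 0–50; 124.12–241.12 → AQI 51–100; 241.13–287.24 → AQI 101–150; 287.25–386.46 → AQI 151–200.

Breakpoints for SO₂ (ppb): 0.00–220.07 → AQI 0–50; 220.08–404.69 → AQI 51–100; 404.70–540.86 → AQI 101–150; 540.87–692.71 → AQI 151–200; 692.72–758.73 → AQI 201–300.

218

NO₂: row 513.61–759.51 (AQI 51–100). (100−51)·(684.64−513.61)/(759.51−513.61) + 51 = 49·171.03/245.90 + 51 ≈ 85.08 → 85.
O₃ 0.03278: bracket 0.01970–0.03800 → index 51–100; slope 49/0.01830, offset 0.01308.
AQI = 51 + 49/0.01830·0.01308 ≈ 86.02 ⇒ 86.
PM10: row 0–54 (AQI 0–50). (50−0)·(32−0)/(54−0) + 0 = 50·32/54 + 0 ≈ 29.63 → 30.
CO: 30.723 lies in 29.915–34.659, so I_lo=201, I_hi=300, C_lo=29.915, C_hi=34.659.
(300−201)/(34.659−29.915) × (30.723−29.915) + 201 = 99/4.744 × 0.808 + 201 ≈ 217.86 → 218.
PM2.5 254.37: bracket 241.13–287.24 → index 101–150; slope 49/46.11, offset 13.24.
AQI = 101 + 49/46.11·13.24 ≈ 115.07 ⇒ 115.
SO₂: row 692.72–758.73 (AQI 201–300). (300−201)·(693.41−692.72)/(758.73−692.72) + 201 = 99·0.69/66.01 + 201 ≈ 202.03 → 202.
Sub-indices: NO₂→85, O₃→86, PM10→30, CO→218, PM2.5→115, SO₂→202. Overall AQI = max = 218; dominant pollutant is CO.
AQI 218: Very Unhealthy.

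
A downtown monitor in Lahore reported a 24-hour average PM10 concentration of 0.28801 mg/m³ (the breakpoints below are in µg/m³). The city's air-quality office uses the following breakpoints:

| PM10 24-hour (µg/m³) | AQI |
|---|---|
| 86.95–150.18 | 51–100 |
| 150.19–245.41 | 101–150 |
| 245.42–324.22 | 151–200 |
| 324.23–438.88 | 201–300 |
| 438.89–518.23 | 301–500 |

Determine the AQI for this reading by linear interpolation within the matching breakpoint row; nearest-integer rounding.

Convert: 0.28801 mg/m³ = 288.01 µg/m³.
PM10: 288.01 lies in 245.42–324.22, so I_lo=151, I_hi=200, C_lo=245.42, C_hi=324.22.
(200−151)/(324.22−245.42) × (288.01−245.42) + 151 = 49/78.80 × 42.59 + 151 ≈ 177.48 → 177.
AQI 177 falls in the Unhealthy category.

177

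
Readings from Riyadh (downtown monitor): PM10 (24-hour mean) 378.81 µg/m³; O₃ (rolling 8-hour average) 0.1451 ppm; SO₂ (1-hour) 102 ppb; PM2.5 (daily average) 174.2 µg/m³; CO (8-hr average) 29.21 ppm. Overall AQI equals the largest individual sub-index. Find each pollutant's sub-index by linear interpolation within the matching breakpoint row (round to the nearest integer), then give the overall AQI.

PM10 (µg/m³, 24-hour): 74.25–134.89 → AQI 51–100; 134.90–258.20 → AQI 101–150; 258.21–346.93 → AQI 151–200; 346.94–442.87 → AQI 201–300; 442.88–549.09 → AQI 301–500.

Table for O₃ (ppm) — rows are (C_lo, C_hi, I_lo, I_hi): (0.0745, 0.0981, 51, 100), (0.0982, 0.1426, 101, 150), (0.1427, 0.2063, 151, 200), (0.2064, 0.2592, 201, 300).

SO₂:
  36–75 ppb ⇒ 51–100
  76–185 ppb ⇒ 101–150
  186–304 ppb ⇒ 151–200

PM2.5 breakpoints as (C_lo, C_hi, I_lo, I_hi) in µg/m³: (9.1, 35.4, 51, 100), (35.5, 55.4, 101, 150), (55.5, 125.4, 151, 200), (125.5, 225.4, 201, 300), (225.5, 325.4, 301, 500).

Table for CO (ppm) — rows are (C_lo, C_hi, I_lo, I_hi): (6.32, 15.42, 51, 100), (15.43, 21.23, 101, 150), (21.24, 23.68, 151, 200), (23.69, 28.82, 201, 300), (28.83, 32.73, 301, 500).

320

PM10 378.81: bracket 346.94–442.87 → index 201–300; slope 99/95.93, offset 31.87.
AQI = 201 + 99/95.93·31.87 ≈ 233.89 ⇒ 234.
O₃: 0.1451 ∈ [0.1427, 0.2063] ↔ index [151, 200].
151 + (0.1451−0.1427)·(200−151)/(0.2063−0.1427) = 151 + 0.0024·49/0.0636 ≈ 152.85, so AQI = 153.
SO₂: 102 lies in 76–185, so I_lo=101, I_hi=150, C_lo=76, C_hi=185.
(150−101)/(185−76) × (102−76) + 101 = 49/109 × 26 + 101 ≈ 112.69 → 113.
PM2.5 174.2: bracket 125.5–225.4 → index 201–300; slope 99/99.9, offset 48.7.
AQI = 201 + 99/99.9·48.7 ≈ 249.26 ⇒ 249.
CO: 29.21 ∈ [28.83, 32.73] ↔ index [301, 500].
301 + (29.21−28.83)·(500−301)/(32.73−28.83) = 301 + 0.38·199/3.90 ≈ 320.39, so AQI = 320.
Sub-indices: PM10→234, O₃→153, SO₂→113, PM2.5→249, CO→320. Overall AQI = max = 320; dominant pollutant is CO.
AQI 320: Hazardous.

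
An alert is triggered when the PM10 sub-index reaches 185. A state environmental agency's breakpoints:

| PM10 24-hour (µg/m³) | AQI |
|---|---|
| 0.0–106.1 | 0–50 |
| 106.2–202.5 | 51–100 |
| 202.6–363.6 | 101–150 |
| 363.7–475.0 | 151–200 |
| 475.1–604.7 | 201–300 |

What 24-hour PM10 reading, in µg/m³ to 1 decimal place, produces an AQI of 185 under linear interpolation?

AQI 185 lies in the 151–200 band, which corresponds to 363.7–475.0 µg/m³.
C = 363.7 + (185−151)×(475.0−363.7)/(200−151) = 363.7 + 34×111.3/49 ≈ 440.929 µg/m³ → 440.9 µg/m³ to 1 dp.

440.9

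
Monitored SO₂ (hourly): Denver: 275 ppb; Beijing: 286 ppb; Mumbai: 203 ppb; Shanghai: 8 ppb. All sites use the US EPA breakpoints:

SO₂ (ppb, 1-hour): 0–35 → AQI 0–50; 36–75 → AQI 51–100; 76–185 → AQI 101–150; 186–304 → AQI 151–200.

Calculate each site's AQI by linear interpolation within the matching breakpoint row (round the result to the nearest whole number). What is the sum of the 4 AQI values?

Denver: 275 lies in 186–304, so I_lo=151, I_hi=200, C_lo=186, C_hi=304.
(200−151)/(304−186) × (275−186) + 151 = 49/118 × 89 + 151 ≈ 187.96 → 188.
Beijing: 286 ∈ [186, 304] ↔ index [151, 200].
151 + (286−186)·(200−151)/(304−186) = 151 + 100·49/118 ≈ 192.53, so AQI = 193.
Mumbai: 203 lies in 186–304, so I_lo=151, I_hi=200, C_lo=186, C_hi=304.
(200−151)/(304−186) × (203−186) + 151 = 49/118 × 17 + 151 ≈ 158.06 → 158.
Shanghai: 8 lies in 0–35, so I_lo=0, I_hi=50, C_lo=0, C_hi=35.
(50−0)/(35−0) × (8−0) + 0 = 50/35 × 8 + 0 ≈ 11.43 → 11.
AQIs: Denver=188, Beijing=193, Mumbai=158, Shanghai=11. Sum = 188 + 193 + 158 + 11 = 550.

550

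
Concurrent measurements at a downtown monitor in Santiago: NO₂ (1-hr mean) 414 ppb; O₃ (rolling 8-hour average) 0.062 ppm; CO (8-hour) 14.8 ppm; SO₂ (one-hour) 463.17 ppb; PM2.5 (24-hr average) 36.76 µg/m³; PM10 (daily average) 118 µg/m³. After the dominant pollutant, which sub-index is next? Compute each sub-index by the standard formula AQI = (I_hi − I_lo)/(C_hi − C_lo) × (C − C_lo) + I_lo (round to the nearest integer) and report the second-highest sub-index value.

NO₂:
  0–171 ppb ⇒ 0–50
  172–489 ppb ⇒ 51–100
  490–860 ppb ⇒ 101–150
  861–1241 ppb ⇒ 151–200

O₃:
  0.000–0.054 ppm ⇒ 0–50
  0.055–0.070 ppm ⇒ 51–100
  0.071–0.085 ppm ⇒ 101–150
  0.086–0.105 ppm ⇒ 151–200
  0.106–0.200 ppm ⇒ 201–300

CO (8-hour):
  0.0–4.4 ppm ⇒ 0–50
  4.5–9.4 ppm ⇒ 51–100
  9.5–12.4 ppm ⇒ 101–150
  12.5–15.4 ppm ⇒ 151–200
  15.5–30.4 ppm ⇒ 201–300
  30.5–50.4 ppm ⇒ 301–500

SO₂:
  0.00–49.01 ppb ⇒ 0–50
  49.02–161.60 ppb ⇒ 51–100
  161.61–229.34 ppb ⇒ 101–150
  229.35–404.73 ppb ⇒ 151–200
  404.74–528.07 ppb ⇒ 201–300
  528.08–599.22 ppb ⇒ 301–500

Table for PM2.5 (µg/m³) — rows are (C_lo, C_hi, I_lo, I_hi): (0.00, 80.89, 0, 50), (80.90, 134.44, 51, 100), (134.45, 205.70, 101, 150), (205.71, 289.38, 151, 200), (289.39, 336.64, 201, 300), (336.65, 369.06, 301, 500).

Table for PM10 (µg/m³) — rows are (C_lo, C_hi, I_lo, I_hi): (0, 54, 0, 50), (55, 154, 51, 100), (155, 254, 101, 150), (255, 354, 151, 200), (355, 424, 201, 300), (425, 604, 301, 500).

NO₂ 414: bracket 172–489 → index 51–100; slope 49/317, offset 242.
AQI = 51 + 49/317·242 ≈ 88.41 ⇒ 88.
O₃ 0.062: bracket 0.055–0.070 → index 51–100; slope 49/0.015, offset 0.007.
AQI = 51 + 49/0.015·0.007 ≈ 73.87 ⇒ 74.
CO: row 12.5–15.4 (AQI 151–200). (200−151)·(14.8−12.5)/(15.4−12.5) + 151 = 49·2.3/2.9 + 151 ≈ 189.86 → 190.
SO₂: 463.17 ∈ [404.74, 528.07] ↔ index [201, 300].
201 + (463.17−404.74)·(300−201)/(528.07−404.74) = 201 + 58.43·99/123.33 ≈ 247.90, so AQI = 248.
PM2.5 36.76: bracket 0.00–80.89 → index 0–50; slope 50/80.89, offset 36.76.
AQI = 0 + 50/80.89·36.76 ≈ 22.72 ⇒ 23.
PM10: row 55–154 (AQI 51–100). (100−51)·(118−55)/(154−55) + 51 = 49·63/99 + 51 ≈ 82.18 → 82.
Sub-indices: NO₂→88, O₃→74, CO→190, SO₂→248, PM2.5→23, PM10→82. Ranked high→low: 248, 190, 88, 82, 74, 23. Second-highest sub-index = 190.

190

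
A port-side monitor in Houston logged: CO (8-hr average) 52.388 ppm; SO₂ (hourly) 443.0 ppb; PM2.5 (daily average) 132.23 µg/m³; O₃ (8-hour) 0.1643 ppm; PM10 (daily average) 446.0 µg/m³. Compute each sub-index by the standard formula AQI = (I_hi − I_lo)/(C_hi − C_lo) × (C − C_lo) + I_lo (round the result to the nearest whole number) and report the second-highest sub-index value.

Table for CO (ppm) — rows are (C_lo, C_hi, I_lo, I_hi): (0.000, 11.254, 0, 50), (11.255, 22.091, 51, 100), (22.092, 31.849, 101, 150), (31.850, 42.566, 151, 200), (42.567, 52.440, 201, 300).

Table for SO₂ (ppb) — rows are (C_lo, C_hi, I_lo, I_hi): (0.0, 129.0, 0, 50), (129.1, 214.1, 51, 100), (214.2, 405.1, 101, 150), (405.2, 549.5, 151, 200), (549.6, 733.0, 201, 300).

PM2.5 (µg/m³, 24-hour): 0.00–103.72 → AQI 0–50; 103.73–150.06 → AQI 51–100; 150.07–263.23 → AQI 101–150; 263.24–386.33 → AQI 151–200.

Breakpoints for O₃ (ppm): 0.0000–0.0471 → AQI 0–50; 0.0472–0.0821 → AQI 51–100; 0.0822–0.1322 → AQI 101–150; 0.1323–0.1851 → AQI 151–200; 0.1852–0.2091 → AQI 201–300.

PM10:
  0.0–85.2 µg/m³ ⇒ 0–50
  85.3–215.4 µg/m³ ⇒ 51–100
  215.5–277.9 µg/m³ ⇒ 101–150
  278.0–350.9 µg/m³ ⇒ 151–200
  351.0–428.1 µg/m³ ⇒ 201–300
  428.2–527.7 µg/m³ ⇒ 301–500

299

CO: 52.388 lies in 42.567–52.440, so I_lo=201, I_hi=300, C_lo=42.567, C_hi=52.440.
(300−201)/(52.440−42.567) × (52.388−42.567) + 201 = 99/9.873 × 9.821 + 201 ≈ 299.48 → 299.
SO₂ 443.0: bracket 405.2–549.5 → index 151–200; slope 49/144.3, offset 37.8.
AQI = 151 + 49/144.3·37.8 ≈ 163.84 ⇒ 164.
PM2.5: row 103.73–150.06 (AQI 51–100). (100−51)·(132.23−103.73)/(150.06−103.73) + 51 = 49·28.50/46.33 + 51 ≈ 81.14 → 81.
O₃: 0.1643 lies in 0.1323–0.1851, so I_lo=151, I_hi=200, C_lo=0.1323, C_hi=0.1851.
(200−151)/(0.1851−0.1323) × (0.1643−0.1323) + 151 = 49/0.0528 × 0.0320 + 151 ≈ 180.70 → 181.
PM10: 446.0 ∈ [428.2, 527.7] ↔ index [301, 500].
301 + (446.0−428.2)·(500−301)/(527.7−428.2) = 301 + 17.8·199/99.5 ≈ 336.60, so AQI = 337.
Sub-indices: CO→299, SO₂→164, PM2.5→81, O₃→181, PM10→337. Ranked high→low: 337, 299, 181, 164, 81. Second-highest sub-index = 299.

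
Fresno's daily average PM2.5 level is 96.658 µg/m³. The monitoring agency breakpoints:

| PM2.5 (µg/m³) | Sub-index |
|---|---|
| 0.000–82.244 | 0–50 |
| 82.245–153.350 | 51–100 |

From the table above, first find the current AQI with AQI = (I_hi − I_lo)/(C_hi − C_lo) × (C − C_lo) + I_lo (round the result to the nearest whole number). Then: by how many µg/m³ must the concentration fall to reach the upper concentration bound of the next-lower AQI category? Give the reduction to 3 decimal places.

14.414

PM2.5: row 82.245–153.350 (AQI 51–100). (100−51)·(96.658−82.245)/(153.350−82.245) + 51 = 49·14.413/71.105 + 51 ≈ 60.93 → 61.
Current AQI 61 is in the Moderate range (51–100). The next-lower category tops out at AQI 50, whose upper concentration bound is 82.244 µg/m³.
Reduction needed = 96.658 − 82.244 = 14.414 µg/m³.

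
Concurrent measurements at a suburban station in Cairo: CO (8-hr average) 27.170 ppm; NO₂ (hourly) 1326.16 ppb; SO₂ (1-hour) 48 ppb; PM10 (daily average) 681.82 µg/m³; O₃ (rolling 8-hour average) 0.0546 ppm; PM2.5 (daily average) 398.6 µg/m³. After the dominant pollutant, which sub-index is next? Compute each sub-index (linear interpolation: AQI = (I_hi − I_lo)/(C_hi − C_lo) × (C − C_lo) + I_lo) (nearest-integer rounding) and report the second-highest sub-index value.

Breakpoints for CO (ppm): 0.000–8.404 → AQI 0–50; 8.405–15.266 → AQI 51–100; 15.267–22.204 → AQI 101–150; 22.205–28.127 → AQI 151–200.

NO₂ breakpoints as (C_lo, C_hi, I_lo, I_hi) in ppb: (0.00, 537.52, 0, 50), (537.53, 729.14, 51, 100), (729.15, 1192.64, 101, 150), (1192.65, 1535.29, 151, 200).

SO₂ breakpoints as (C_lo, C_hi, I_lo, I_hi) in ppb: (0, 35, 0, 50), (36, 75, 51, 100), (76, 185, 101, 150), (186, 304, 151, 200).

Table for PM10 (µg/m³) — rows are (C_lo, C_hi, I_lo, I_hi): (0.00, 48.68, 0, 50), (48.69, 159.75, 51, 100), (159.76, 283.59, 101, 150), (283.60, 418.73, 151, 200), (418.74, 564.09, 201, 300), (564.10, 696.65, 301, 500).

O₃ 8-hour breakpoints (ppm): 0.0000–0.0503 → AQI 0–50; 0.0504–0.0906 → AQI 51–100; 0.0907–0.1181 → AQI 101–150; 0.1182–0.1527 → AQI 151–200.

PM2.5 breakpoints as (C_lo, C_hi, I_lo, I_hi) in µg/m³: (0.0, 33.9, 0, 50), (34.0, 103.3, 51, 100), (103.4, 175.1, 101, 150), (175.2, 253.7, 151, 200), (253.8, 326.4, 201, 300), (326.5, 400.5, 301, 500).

478

CO: row 22.205–28.127 (AQI 151–200). (200−151)·(27.170−22.205)/(28.127−22.205) + 151 = 49·4.965/5.922 + 151 ≈ 192.08 → 192.
NO₂: row 1192.65–1535.29 (AQI 151–200). (200−151)·(1326.16−1192.65)/(1535.29−1192.65) + 151 = 49·133.51/342.64 + 151 ≈ 170.09 → 170.
SO₂: 48 lies in 36–75, so I_lo=51, I_hi=100, C_lo=36, C_hi=75.
(100−51)/(75−36) × (48−36) + 51 = 49/39 × 12 + 51 ≈ 66.08 → 66.
PM10: 681.82 lies in 564.10–696.65, so I_lo=301, I_hi=500, C_lo=564.10, C_hi=696.65.
(500−301)/(696.65−564.10) × (681.82−564.10) + 301 = 199/132.55 × 117.72 + 301 ≈ 477.74 → 478.
O₃: 0.0546 lies in 0.0504–0.0906, so I_lo=51, I_hi=100, C_lo=0.0504, C_hi=0.0906.
(100−51)/(0.0906−0.0504) × (0.0546−0.0504) + 51 = 49/0.0402 × 0.0042 + 51 ≈ 56.12 → 56.
PM2.5 398.6: bracket 326.5–400.5 → index 301–500; slope 199/74.0, offset 72.1.
AQI = 301 + 199/74.0·72.1 ≈ 494.89 ⇒ 495.
Sub-indices: CO→192, NO₂→170, SO₂→66, PM10→478, O₃→56, PM2.5→495. Ranked high→low: 495, 478, 192, 170, 66, 56. Second-highest sub-index = 478.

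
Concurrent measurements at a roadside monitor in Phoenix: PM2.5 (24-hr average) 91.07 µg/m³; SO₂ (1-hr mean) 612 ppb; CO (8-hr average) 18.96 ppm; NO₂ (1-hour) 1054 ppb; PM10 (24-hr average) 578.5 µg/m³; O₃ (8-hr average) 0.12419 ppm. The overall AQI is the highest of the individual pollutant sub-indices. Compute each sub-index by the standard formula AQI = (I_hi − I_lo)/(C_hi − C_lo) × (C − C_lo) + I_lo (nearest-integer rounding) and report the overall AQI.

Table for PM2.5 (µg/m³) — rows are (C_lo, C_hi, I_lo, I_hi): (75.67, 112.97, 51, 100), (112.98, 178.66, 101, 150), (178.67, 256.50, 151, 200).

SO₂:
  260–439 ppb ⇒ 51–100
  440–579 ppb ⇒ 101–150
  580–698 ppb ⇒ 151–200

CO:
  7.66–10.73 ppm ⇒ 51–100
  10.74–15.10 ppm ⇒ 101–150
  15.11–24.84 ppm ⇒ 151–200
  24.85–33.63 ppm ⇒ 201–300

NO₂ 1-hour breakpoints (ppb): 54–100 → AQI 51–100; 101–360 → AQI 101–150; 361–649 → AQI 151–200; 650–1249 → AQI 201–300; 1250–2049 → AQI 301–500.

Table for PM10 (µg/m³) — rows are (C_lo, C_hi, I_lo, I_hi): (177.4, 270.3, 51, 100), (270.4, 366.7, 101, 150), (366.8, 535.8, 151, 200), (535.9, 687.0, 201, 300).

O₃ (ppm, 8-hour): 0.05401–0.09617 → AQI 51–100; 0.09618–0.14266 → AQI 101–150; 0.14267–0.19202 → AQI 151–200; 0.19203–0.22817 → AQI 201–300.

PM2.5: row 75.67–112.97 (AQI 51–100). (100−51)·(91.07−75.67)/(112.97−75.67) + 51 = 49·15.40/37.30 + 51 ≈ 71.23 → 71.
SO₂: 612 lies in 580–698, so I_lo=151, I_hi=200, C_lo=580, C_hi=698.
(200−151)/(698−580) × (612−580) + 151 = 49/118 × 32 + 151 ≈ 164.29 → 164.
CO 18.96: bracket 15.11–24.84 → index 151–200; slope 49/9.73, offset 3.85.
AQI = 151 + 49/9.73·3.85 ≈ 170.39 ⇒ 170.
NO₂: 1054 ∈ [650, 1249] ↔ index [201, 300].
201 + (1054−650)·(300−201)/(1249−650) = 201 + 404·99/599 ≈ 267.77, so AQI = 268.
PM10: row 535.9–687.0 (AQI 201–300). (300−201)·(578.5−535.9)/(687.0−535.9) + 201 = 99·42.6/151.1 + 201 ≈ 228.91 → 229.
O₃ 0.12419: bracket 0.09618–0.14266 → index 101–150; slope 49/0.04648, offset 0.02801.
AQI = 101 + 49/0.04648·0.02801 ≈ 130.53 ⇒ 131.
Sub-indices: PM2.5→71, SO₂→164, CO→170, NO₂→268, PM10→229, O₃→131. Overall AQI = max = 268; dominant pollutant is NO₂.

268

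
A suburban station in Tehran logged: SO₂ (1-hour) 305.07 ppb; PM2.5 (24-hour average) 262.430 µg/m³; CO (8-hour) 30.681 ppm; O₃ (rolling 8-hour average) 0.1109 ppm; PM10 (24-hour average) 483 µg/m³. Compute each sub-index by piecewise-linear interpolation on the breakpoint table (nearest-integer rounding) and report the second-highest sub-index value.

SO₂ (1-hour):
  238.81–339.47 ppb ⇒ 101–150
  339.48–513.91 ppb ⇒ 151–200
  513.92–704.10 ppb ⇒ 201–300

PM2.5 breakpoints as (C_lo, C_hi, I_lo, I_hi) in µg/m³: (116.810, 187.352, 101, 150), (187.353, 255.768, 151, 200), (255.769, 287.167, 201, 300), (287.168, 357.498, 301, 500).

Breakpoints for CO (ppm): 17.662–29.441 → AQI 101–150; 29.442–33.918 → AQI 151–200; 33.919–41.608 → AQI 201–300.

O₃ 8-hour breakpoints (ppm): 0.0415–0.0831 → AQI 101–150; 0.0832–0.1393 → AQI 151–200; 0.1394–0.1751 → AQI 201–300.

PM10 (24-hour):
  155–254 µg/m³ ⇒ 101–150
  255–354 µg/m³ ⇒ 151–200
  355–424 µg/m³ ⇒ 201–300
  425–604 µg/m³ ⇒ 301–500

222

SO₂ 305.07: bracket 238.81–339.47 → index 101–150; slope 49/100.66, offset 66.26.
AQI = 101 + 49/100.66·66.26 ≈ 133.25 ⇒ 133.
PM2.5: 262.430 lies in 255.769–287.167, so I_lo=201, I_hi=300, C_lo=255.769, C_hi=287.167.
(300−201)/(287.167−255.769) × (262.430−255.769) + 201 = 99/31.398 × 6.661 + 201 ≈ 222.00 → 222.
CO: 30.681 ∈ [29.442, 33.918] ↔ index [151, 200].
151 + (30.681−29.442)·(200−151)/(33.918−29.442) = 151 + 1.239·49/4.476 ≈ 164.56, so AQI = 165.
O₃: 0.1109 ∈ [0.0832, 0.1393] ↔ index [151, 200].
151 + (0.1109−0.0832)·(200−151)/(0.1393−0.0832) = 151 + 0.0277·49/0.0561 ≈ 175.19, so AQI = 175.
PM10: 483 ∈ [425, 604] ↔ index [301, 500].
301 + (483−425)·(500−301)/(604−425) = 301 + 58·199/179 ≈ 365.48, so AQI = 365.
Sub-indices: SO₂→133, PM2.5→222, CO→165, O₃→175, PM10→365. Ranked high→low: 365, 222, 175, 165, 133. Second-highest sub-index = 222.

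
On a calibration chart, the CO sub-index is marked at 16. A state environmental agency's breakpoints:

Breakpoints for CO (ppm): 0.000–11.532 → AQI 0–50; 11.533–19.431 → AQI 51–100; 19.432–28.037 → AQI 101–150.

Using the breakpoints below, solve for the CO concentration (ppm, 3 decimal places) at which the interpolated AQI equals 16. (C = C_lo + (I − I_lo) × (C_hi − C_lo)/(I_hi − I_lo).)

3.690

AQI 16 lies in the 0–50 band, which corresponds to 0.000–11.532 ppm.
C = 0.000 + (16−0)×(11.532−0.000)/(50−0) = 0.000 + 16×11.532/50 ≈ 3.69024 ppm → 3.690 ppm to 3 dp.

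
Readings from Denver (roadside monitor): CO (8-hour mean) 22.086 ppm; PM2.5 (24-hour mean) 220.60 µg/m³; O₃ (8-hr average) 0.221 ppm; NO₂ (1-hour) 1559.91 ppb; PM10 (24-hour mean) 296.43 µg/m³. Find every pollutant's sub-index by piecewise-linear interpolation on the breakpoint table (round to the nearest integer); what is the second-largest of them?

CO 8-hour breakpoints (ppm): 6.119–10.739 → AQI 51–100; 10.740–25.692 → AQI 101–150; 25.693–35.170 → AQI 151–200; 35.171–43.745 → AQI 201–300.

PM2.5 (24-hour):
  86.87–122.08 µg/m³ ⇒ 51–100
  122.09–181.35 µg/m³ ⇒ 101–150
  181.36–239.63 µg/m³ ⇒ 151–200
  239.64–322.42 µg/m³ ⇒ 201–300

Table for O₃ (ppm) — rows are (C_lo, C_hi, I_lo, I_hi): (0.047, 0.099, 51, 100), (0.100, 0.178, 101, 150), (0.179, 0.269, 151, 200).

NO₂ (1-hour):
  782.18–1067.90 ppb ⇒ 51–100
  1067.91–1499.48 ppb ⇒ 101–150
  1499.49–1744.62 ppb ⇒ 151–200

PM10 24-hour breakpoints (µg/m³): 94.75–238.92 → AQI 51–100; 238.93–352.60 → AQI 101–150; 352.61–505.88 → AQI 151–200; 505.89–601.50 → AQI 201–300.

174

CO: 22.086 lies in 10.740–25.692, so I_lo=101, I_hi=150, C_lo=10.740, C_hi=25.692.
(150−101)/(25.692−10.740) × (22.086−10.740) + 101 = 49/14.952 × 11.346 + 101 ≈ 138.18 → 138.
PM2.5: row 181.36–239.63 (AQI 151–200). (200−151)·(220.60−181.36)/(239.63−181.36) + 151 = 49·39.24/58.27 + 151 ≈ 184.00 → 184.
O₃: row 0.179–0.269 (AQI 151–200). (200−151)·(0.221−0.179)/(0.269−0.179) + 151 = 49·0.042/0.090 + 151 ≈ 173.87 → 174.
NO₂: 1559.91 lies in 1499.49–1744.62, so I_lo=151, I_hi=200, C_lo=1499.49, C_hi=1744.62.
(200−151)/(1744.62−1499.49) × (1559.91−1499.49) + 151 = 49/245.13 × 60.42 + 151 ≈ 163.08 → 163.
PM10: 296.43 ∈ [238.93, 352.60] ↔ index [101, 150].
101 + (296.43−238.93)·(150−101)/(352.60−238.93) = 101 + 57.50·49/113.67 ≈ 125.79, so AQI = 126.
Sub-indices: CO→138, PM2.5→184, O₃→174, NO₂→163, PM10→126. Ranked high→low: 184, 174, 163, 138, 126. Second-highest sub-index = 174.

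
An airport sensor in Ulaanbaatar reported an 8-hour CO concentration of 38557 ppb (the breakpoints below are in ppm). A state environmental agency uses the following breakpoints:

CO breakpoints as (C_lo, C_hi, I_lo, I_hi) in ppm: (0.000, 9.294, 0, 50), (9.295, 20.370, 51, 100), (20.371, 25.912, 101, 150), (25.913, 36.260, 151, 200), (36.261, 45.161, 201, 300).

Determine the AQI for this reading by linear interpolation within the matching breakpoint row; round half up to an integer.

227

Convert: 38557 ppb = 38.557 ppm.
CO: 38.557 ∈ [36.261, 45.161] ↔ index [201, 300].
201 + (38.557−36.261)·(300−201)/(45.161−36.261) = 201 + 2.296·99/8.900 ≈ 226.54, so AQI = 227.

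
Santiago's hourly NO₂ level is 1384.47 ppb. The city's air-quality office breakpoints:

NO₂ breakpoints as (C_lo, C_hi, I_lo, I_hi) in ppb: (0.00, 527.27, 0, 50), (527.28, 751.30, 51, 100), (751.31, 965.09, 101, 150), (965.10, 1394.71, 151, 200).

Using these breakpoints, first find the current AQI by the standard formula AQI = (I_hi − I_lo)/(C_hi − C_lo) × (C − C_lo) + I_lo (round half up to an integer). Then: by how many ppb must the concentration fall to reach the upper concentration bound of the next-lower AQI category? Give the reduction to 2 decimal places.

419.38

NO₂: 1384.47 lies in 965.10–1394.71, so I_lo=151, I_hi=200, C_lo=965.10, C_hi=1394.71.
(200−151)/(1394.71−965.10) × (1384.47−965.10) + 151 = 49/429.61 × 419.37 + 151 ≈ 198.83 → 199.
Current AQI 199 is in the Unhealthy range (151–200). The next-lower category tops out at AQI 150, whose upper concentration bound is 965.09 ppb.
Reduction needed = 1384.47 − 965.09 = 419.38 ppb.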